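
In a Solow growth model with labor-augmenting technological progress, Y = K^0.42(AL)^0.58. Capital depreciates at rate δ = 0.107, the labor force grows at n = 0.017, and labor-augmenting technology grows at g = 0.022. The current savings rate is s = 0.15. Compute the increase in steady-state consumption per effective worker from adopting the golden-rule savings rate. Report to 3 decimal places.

Capital per effective worker breaks even when investment replaces (n + g + δ)·k; here n + g + δ = 0.146.
Current steady state (s = 0.15): k* = (0.15/0.146)^(1/0.58) ≈ 1.0477, y* = 1.0477^0.42 ≈ 1.0198, c* = (1−0.15)·1.0198 ≈ 0.8668.
Setting f'(k) = n+g+δ gives 0.42·k^(0.42−1) = 0.146, hence k_gold = (0.42/0.146)^(1/0.58) ≈ 6.1830.
y_gold = 6.1830^0.42 ≈ 2.1493, c_gold = y_gold − 0.146·k_gold ≈ 1.2466.
Gain: Δc = 1.2466 − 0.8668 ≈ 0.3798.

Δc ≈ 0.380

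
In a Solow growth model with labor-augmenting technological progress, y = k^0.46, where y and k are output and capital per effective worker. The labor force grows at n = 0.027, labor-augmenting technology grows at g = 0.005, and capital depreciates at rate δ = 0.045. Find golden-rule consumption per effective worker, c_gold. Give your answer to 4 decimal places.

c_gold ≈ 2.4755

Capital per effective worker breaks even when investment replaces (n + g + δ)·k; here n + g + δ = 0.077.
At the golden rule the marginal product of capital equals n+g+δ: 0.46·k^(0.46−1) = 0.077. Solving, k_gold = (0.46/0.077)^(1/0.54) ≈ 27.3862.
y_gold = 27.3862^0.46 ≈ 4.5842.
c_gold = y_gold − (n+g+δ)·k_gold = 4.5842 − 0.077·27.3862 ≈ 2.4755.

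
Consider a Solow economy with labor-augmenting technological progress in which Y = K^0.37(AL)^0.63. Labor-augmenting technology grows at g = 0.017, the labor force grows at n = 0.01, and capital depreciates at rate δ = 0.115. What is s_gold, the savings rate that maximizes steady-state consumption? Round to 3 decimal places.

Capital per effective worker breaks even when investment replaces (n + g + δ)·k; here n + g + δ = 0.142.
At the golden rule MPK = n+g+δ, and in any Cobb-Douglas steady state s = (n+g+δ)·k/y = MPK·k/y = capital's share 0.37.

s_gold = 0.370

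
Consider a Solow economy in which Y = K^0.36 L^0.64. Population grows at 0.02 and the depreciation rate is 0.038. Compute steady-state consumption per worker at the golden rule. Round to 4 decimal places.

Break-even investment rate: n + δ = 0.02 + 0.038 = 0.058.
Golden rule sets MPK = n+δ: 0.36·k^(0.36−1) = 0.058, so k_gold = (0.36/0.058)^(1/0.64) ≈ 17.3327.
y_gold = 17.3327^0.36 ≈ 2.7925.
c_gold = y_gold − (n+δ)·k_gold = 2.7925 − 0.058·17.3327 ≈ 1.7872.

c_gold ≈ 1.7872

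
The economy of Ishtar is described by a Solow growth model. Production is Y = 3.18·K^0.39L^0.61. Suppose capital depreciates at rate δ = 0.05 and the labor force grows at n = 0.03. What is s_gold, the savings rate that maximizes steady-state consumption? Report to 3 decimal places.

Break-even investment rate: n + δ = 0.03 + 0.05 = 0.08.
At the golden rule MPK = n+δ, and in any Cobb-Douglas steady state s = (n+δ)·k/y = MPK·k/y = capital's share 0.39.

s_gold = 0.390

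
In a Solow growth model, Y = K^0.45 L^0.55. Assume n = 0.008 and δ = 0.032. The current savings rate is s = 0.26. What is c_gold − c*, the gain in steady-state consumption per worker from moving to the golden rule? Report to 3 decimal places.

Δc ≈ 0.562

The effective depreciation rate is n + δ = 0.008 + 0.032 = 0.04.
Current steady state (s = 0.26): k* = (0.26/0.04)^(1/0.55) ≈ 30.0624, y* = 30.0624^0.45 ≈ 4.6250, c* = (1−0.26)·4.6250 ≈ 3.4225.
Setting f'(k) = n+δ gives 0.45·k^(0.45−1) = 0.04, hence k_gold = (0.45/0.04)^(1/0.55) ≈ 81.5054.
y_gold = 81.5054^0.45 ≈ 7.2449, c_gold = y_gold − 0.04·k_gold ≈ 3.9847.
Gain: Δc = 3.9847 − 3.4225 ≈ 0.5622.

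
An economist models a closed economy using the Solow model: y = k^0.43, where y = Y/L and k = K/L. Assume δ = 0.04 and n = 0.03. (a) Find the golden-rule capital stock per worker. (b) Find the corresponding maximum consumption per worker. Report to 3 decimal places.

Break-even investment rate: n + δ = 0.03 + 0.04 = 0.07.
Golden rule sets MPK = n+δ: 0.43·k^(0.43−1) = 0.07, so k_gold = (0.43/0.07)^(1/0.57) ≈ 24.1605.
y_gold = 24.1605^0.43 ≈ 3.9331; c_gold = y_gold − 0.07·k_gold ≈ 2.2419.

(a) k_gold ≈ 24.161; (b) c_gold ≈ 2.242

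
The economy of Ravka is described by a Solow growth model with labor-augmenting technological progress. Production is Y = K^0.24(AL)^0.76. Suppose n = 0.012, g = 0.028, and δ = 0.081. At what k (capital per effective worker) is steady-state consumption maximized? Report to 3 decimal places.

Capital per effective worker breaks even when investment replaces (n + g + δ)·k; here n + g + δ = 0.121.
Maximizing c = f(k) − (n+g+δ)·k gives f'(k) = n+g+δ, i.e. 0.24·k^(0.24−1) = 0.121, so k_gold = (0.24/0.121)^(1/0.76) ≈ 2.4624.

k_gold ≈ 2.462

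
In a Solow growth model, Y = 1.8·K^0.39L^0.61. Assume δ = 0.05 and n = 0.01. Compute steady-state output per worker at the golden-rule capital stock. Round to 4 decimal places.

y_gold ≈ 8.6738

The effective depreciation rate is n + δ = 0.01 + 0.05 = 0.06.
Maximizing c = f(k) − (n+δ)·k gives f'(k) = n+δ, i.e. 0.39·1.8·k^(0.39−1) = 0.06, so k_gold = (0.39·1.8/0.06)^(1/0.61) ≈ 56.3799.
Output: y_gold = 1.8·k_gold^0.39 = 1.8·56.3799^0.39 ≈ 8.6738.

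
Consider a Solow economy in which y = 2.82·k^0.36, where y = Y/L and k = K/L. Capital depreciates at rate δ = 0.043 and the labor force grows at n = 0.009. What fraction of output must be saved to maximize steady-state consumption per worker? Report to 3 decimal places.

s_gold = 0.360

Break-even investment rate: n + δ = 0.009 + 0.043 = 0.052.
At the golden rule MPK = n+δ, and in any Cobb-Douglas steady state s = (n+δ)·k/y = MPK·k/y = capital's share 0.36.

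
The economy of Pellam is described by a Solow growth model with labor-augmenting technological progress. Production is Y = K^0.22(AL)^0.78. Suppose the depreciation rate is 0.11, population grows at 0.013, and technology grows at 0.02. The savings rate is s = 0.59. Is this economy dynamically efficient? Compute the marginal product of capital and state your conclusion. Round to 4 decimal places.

Capital per effective worker breaks even when investment replaces (n + g + δ)·k; here n + g + δ = 0.143.
Steady-state k*: s·k^0.22 = 0.143·k gives k* = (0.59/0.143)^(1/0.78) ≈ 6.1535.
MPK = 0.22·6.1535^(-0.78) ≈ 0.0533.
MPK < n+g+δ = 0.143, so the economy is dynamically inefficient (over-saving).

dynamically inefficient; MPK ≈ 0.0533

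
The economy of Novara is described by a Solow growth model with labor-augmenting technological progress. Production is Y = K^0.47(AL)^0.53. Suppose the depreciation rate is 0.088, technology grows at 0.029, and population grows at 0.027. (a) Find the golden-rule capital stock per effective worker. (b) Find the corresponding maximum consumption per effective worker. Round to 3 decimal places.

(a) k_gold ≈ 9.318; (b) c_gold ≈ 1.513

Break-even investment rate: n + g + δ = 0.027 + 0.029 + 0.088 = 0.144.
Golden rule sets MPK = n+g+δ: 0.47·k^(0.47−1) = 0.144, so k_gold = (0.47/0.144)^(1/0.53) ≈ 9.3178.
y_gold = 9.3178^0.47 ≈ 2.8548; c_gold = y_gold − 0.144·k_gold ≈ 1.5130.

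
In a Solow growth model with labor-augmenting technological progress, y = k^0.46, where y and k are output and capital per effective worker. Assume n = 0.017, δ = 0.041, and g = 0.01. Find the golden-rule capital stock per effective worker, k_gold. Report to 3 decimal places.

k_gold ≈ 34.475

Capital per effective worker breaks even when investment replaces (n + g + δ)·k; here n + g + δ = 0.068.
Setting f'(k) = n+g+δ gives 0.46·k^(0.46−1) = 0.068, hence k_gold = (0.46/0.068)^(1/0.54) ≈ 34.4745.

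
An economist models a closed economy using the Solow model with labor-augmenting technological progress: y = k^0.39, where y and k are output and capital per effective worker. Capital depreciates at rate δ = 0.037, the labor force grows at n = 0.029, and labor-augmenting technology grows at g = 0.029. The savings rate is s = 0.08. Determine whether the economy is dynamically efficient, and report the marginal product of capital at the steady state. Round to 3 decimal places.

dynamically efficient; MPK ≈ 0.463

Break-even investment rate: n + g + δ = 0.029 + 0.029 + 0.037 = 0.095.
Steady-state k*: s·k^0.39 = 0.095·k gives k* = (0.08/0.095)^(1/0.61) ≈ 0.7545.
MPK = 0.39·0.7545^(-0.61) ≈ 0.4631.
MPK > n+g+δ = 0.095, so the economy is dynamically efficient (under-saving).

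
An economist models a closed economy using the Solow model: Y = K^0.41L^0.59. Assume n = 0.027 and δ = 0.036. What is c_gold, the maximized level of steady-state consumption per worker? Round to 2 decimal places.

The effective depreciation rate is n + δ = 0.027 + 0.036 = 0.063.
Golden rule sets MPK = n+δ: 0.41·k^(0.41−1) = 0.063, so k_gold = (0.41/0.063)^(1/0.59) ≈ 23.9176.
y_gold = 23.9176^0.41 ≈ 3.6751.
c_gold = y_gold − (n+δ)·k_gold = 3.6751 − 0.063·23.9176 ≈ 2.1683.

c_gold ≈ 2.17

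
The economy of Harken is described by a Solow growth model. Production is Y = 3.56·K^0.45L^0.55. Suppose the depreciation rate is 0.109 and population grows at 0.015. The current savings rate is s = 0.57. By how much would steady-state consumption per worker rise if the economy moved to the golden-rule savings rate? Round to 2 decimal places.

Δc ≈ 0.82

Break-even investment rate: n + δ = 0.015 + 0.109 = 0.124.
Current steady state (s = 0.57): k* = (0.57·3.56/0.124)^(1/0.55) ≈ 161.1004, y* = 3.56·161.1004^0.45 ≈ 35.0464, c* = (1−0.57)·35.0464 ≈ 15.0700.
Setting f'(k) = n+δ gives 0.45·3.56·k^(0.45−1) = 0.124, hence k_gold = (0.45·3.56/0.124)^(1/0.55) ≈ 104.8185.
y_gold = 3.56·104.8185^0.45 ≈ 28.8833, c_gold = y_gold − 0.124·k_gold ≈ 15.8858.
Gain: Δc = 15.8858 − 15.0700 ≈ 0.8159.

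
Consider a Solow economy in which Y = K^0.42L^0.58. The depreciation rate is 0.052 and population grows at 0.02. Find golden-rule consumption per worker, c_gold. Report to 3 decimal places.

Capital per worker breaks even when investment replaces (n + δ)·k; here n + δ = 0.072.
Setting f'(k) = n+δ gives 0.42·k^(0.42−1) = 0.072, hence k_gold = (0.42/0.072)^(1/0.58) ≈ 20.9193.
y_gold = 20.9193^0.42 ≈ 3.5862.
c_gold = y_gold − (n+δ)·k_gold = 3.5862 − 0.072·20.9193 ≈ 2.0800.

c_gold ≈ 2.080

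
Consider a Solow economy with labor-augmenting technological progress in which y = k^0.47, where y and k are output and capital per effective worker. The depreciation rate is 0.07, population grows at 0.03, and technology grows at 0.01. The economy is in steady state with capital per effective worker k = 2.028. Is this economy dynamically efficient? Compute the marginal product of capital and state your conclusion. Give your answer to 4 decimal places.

Capital per effective worker breaks even when investment replaces (n + g + δ)·k; here n + g + δ = 0.11.
MPK = 0.47·k^(0.47−1) = 0.47·2.028^(-0.53) ≈ 0.3231.
MPK > 0.11, so the economy is dynamically efficient (under-saving).

dynamically efficient; MPK ≈ 0.3231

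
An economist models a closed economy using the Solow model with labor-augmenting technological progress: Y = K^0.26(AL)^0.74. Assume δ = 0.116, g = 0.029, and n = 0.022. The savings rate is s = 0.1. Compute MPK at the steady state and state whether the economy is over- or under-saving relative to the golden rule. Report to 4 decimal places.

under-saving; MPK ≈ 0.4342

n + g + δ = 0.022 + 0.029 + 0.116 = 0.167.
Steady-state k*: s·k^0.26 = 0.167·k gives k* = (0.1/0.167)^(1/0.74) ≈ 0.5001.
MPK = 0.26·0.5001^(-0.74) ≈ 0.4342.
MPK > n+g+δ = 0.167, so the economy is dynamically efficient (under-saving).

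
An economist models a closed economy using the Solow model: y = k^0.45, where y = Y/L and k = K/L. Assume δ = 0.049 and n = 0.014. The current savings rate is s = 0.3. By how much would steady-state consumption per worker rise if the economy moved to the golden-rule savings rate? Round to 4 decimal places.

Δc ≈ 0.2380

n + δ = 0.014 + 0.049 = 0.063.
Current steady state (s = 0.3): k* = (0.3/0.063)^(1/0.55) ≈ 17.0737, y* = 17.0737^0.45 ≈ 3.5855, c* = (1−0.3)·3.5855 ≈ 2.5098.
Golden rule sets MPK = n+δ: 0.45·k^(0.45−1) = 0.063, so k_gold = (0.45/0.063)^(1/0.55) ≈ 35.6857.
y_gold = 35.6857^0.45 ≈ 4.9960, c_gold = y_gold − 0.063·k_gold ≈ 2.7478.
Gain: Δc = 2.7478 − 2.5098 ≈ 0.2380.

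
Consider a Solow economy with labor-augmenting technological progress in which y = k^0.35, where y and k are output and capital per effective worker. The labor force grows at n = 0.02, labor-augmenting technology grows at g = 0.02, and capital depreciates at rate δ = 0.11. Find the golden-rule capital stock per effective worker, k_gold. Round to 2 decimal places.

k_gold ≈ 3.68

The effective depreciation rate is n + g + δ = 0.02 + 0.02 + 0.11 = 0.15.
Maximizing c = f(k) − (n+g+δ)·k gives f'(k) = n+g+δ, i.e. 0.35·k^(0.35−1) = 0.15, so k_gold = (0.35/0.15)^(1/0.65) ≈ 3.6823.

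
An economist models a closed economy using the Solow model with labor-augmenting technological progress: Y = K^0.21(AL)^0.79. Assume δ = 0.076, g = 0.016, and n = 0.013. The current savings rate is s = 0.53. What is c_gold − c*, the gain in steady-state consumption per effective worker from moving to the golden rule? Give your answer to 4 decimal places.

n + g + δ = 0.013 + 0.016 + 0.076 = 0.105.
Current steady state (s = 0.53): k* = (0.53/0.105)^(1/0.79) ≈ 7.7622, y* = 7.7622^0.21 ≈ 1.5378, c* = (1−0.53)·1.5378 ≈ 0.7228.
Setting f'(k) = n+g+δ gives 0.21·k^(0.21−1) = 0.105, hence k_gold = (0.21/0.105)^(1/0.79) ≈ 2.4046.
y_gold = 2.4046^0.21 ≈ 1.2023, c_gold = y_gold − 0.105·k_gold ≈ 0.9498.
Gain: Δc = 0.9498 − 0.7228 ≈ 0.2271.

Δc ≈ 0.2271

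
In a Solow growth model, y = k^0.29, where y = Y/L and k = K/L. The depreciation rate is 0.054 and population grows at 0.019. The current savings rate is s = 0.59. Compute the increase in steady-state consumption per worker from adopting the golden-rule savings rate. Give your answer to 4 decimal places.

Δc ≈ 0.2846

Break-even investment rate: n + δ = 0.019 + 0.054 = 0.073.
Current steady state (s = 0.59): k* = (0.59/0.073)^(1/0.71) ≈ 18.9762, y* = 18.9762^0.29 ≈ 2.3479, c* = (1−0.59)·2.3479 ≈ 0.9626.
At the golden rule the marginal product of capital equals n+δ: 0.29·k^(0.29−1) = 0.073. Solving, k_gold = (0.29/0.073)^(1/0.71) ≈ 6.9786.
y_gold = 6.9786^0.29 ≈ 1.7567, c_gold = y_gold − 0.073·k_gold ≈ 1.2472.
Gain: Δc = 1.2472 − 0.9626 ≈ 0.2846.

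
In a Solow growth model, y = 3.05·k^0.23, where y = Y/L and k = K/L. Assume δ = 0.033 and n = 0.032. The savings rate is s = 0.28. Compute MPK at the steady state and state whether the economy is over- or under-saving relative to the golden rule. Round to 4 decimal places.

Capital per worker breaks even when investment replaces (n + δ)·k; here n + δ = 0.065.
Steady-state k*: s·A·k^0.23 = 0.065·k gives k* = (0.28·3.05/0.065)^(1/0.77) ≈ 28.3567.
MPK = 0.23·3.05·28.3567^(-0.77) ≈ 0.0534.
MPK < n+δ = 0.065, so the economy is dynamically inefficient (over-saving).

over-saving; MPK ≈ 0.0534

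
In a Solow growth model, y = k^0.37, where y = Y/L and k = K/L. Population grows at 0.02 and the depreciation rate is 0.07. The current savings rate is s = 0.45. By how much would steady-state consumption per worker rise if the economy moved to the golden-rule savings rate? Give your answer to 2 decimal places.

Capital per worker breaks even when investment replaces (n + δ)·k; here n + δ = 0.09.
Current steady state (s = 0.45): k* = (0.45/0.09)^(1/0.63) ≈ 12.8670, y* = 12.8670^0.37 ≈ 2.5734, c* = (1−0.45)·2.5734 ≈ 1.4154.
Golden rule sets MPK = n+δ: 0.37·k^(0.37−1) = 0.09, so k_gold = (0.37/0.09)^(1/0.63) ≈ 9.4306.
y_gold = 9.4306^0.37 ≈ 2.2939, c_gold = y_gold − 0.09·k_gold ≈ 1.4452.
Gain: Δc = 1.4452 − 1.4154 ≈ 0.0298.

Δc ≈ 0.03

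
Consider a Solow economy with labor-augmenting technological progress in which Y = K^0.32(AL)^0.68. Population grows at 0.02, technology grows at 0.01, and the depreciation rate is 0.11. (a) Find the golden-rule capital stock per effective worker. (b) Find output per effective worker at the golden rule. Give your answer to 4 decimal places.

(a) k_gold ≈ 3.3727; (b) y_gold ≈ 1.4755

Break-even investment rate: n + g + δ = 0.02 + 0.01 + 0.11 = 0.14.
Setting f'(k) = n+g+δ gives 0.32·k^(0.32−1) = 0.14, hence k_gold = (0.32/0.14)^(1/0.68) ≈ 3.3727.
y_gold = 3.3727^0.32 ≈ 1.4755.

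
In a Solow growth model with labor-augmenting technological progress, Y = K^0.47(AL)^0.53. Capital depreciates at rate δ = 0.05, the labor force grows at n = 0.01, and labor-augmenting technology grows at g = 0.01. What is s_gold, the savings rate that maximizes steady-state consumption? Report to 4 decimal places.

s_gold = 0.4700

The effective depreciation rate is n + g + δ = 0.01 + 0.01 + 0.05 = 0.07.
At the golden rule MPK = n+g+δ, and in any Cobb-Douglas steady state s = (n+g+δ)·k/y = MPK·k/y = capital's share 0.47.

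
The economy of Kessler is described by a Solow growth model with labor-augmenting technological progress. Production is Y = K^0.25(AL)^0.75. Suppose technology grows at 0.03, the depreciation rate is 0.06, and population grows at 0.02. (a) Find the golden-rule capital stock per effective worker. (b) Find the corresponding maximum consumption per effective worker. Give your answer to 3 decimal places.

(a) k_gold ≈ 2.988; (b) c_gold ≈ 0.986

Capital per effective worker breaks even when investment replaces (n + g + δ)·k; here n + g + δ = 0.11.
Setting f'(k) = n+g+δ gives 0.25·k^(0.25−1) = 0.11, hence k_gold = (0.25/0.11)^(1/0.75) ≈ 2.9881.
y_gold = 2.9881^0.25 ≈ 1.3148; c_gold = y_gold − 0.11·k_gold ≈ 0.9861.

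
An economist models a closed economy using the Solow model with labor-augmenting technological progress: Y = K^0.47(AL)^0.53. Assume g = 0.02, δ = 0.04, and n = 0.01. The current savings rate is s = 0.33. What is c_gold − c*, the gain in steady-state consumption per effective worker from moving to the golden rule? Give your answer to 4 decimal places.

Capital per effective worker breaks even when investment replaces (n + g + δ)·k; here n + g + δ = 0.07.
Current steady state (s = 0.33): k* = (0.33/0.07)^(1/0.53) ≈ 18.6464, y* = 18.6464^0.47 ≈ 3.9553, c* = (1−0.33)·3.9553 ≈ 2.6501.
At the golden rule the marginal product of capital equals n+g+δ: 0.47·k^(0.47−1) = 0.07. Solving, k_gold = (0.47/0.07)^(1/0.53) ≈ 36.3393.
y_gold = 36.3393^0.47 ≈ 5.4122, c_gold = y_gold − 0.07·k_gold ≈ 2.8685.
Gain: Δc = 2.8685 − 2.6501 ≈ 0.2184.

Δc ≈ 0.2184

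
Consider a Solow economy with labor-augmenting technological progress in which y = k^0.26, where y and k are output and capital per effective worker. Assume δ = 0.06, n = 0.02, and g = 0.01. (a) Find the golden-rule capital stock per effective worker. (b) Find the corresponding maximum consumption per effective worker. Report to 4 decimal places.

(a) k_gold ≈ 4.1938; (b) c_gold ≈ 1.0743

Break-even investment rate: n + g + δ = 0.02 + 0.01 + 0.06 = 0.09.
Golden rule sets MPK = n+g+δ: 0.26·k^(0.26−1) = 0.09, so k_gold = (0.26/0.09)^(1/0.74) ≈ 4.1938.
y_gold = 4.1938^0.26 ≈ 1.4517; c_gold = y_gold − 0.09·k_gold ≈ 1.0743.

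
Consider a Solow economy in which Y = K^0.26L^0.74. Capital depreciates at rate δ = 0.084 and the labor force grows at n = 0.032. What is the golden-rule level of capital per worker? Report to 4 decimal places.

Break-even investment rate: n + δ = 0.032 + 0.084 = 0.116.
Golden rule sets MPK = n+δ: 0.26·k^(0.26−1) = 0.116, so k_gold = (0.26/0.116)^(1/0.74) ≈ 2.9762.

k_gold ≈ 2.9762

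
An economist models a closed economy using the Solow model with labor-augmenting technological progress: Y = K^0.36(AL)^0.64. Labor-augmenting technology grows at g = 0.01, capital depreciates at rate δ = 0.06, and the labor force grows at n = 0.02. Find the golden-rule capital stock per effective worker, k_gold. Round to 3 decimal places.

k_gold ≈ 8.724

The effective depreciation rate is n + g + δ = 0.02 + 0.01 + 0.06 = 0.09.
At the golden rule the marginal product of capital equals n+g+δ: 0.36·k^(0.36−1) = 0.09. Solving, k_gold = (0.36/0.09)^(1/0.64) ≈ 8.7241.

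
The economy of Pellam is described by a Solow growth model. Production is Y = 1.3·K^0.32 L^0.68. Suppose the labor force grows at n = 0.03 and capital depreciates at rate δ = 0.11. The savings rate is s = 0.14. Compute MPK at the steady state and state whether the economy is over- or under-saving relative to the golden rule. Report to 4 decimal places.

Break-even investment rate: n + δ = 0.03 + 0.11 = 0.14.
Steady-state k*: s·A·k^0.32 = 0.14·k gives k* = (0.14·1.3/0.14)^(1/0.68) ≈ 1.4708.
MPK = 0.32·1.3·1.4708^(-0.68) ≈ 0.3200.
MPK > n+δ = 0.14, so the economy is dynamically efficient (under-saving).

under-saving; MPK ≈ 0.3200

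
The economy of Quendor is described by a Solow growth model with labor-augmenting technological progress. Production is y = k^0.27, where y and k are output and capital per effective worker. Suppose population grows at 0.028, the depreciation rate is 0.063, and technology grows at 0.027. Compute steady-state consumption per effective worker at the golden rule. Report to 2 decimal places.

c_gold ≈ 0.99

n + g + δ = 0.028 + 0.027 + 0.063 = 0.118.
At the golden rule the marginal product of capital equals n+g+δ: 0.27·k^(0.27−1) = 0.118. Solving, k_gold = (0.27/0.118)^(1/0.73) ≈ 3.1077.
y_gold = 3.1077^0.27 ≈ 1.3582.
c_gold = y_gold − (n+g+δ)·k_gold = 1.3582 − 0.118·3.1077 ≈ 0.9915.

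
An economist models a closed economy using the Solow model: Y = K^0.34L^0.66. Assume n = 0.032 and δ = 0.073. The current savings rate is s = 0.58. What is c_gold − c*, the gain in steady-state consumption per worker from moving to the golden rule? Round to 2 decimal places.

n + δ = 0.032 + 0.073 = 0.105.
Current steady state (s = 0.58): k* = (0.58/0.105)^(1/0.66) ≈ 13.3231, y* = 13.3231^0.34 ≈ 2.4119, c* = (1−0.58)·2.4119 ≈ 1.0130.
At the golden rule the marginal product of capital equals n+δ: 0.34·k^(0.34−1) = 0.105. Solving, k_gold = (0.34/0.105)^(1/0.66) ≈ 5.9315.
y_gold = 5.9315^0.34 ≈ 1.8318, c_gold = y_gold − 0.105·k_gold ≈ 1.2090.
Gain: Δc = 1.2090 − 1.0130 ≈ 0.1960.

Δc ≈ 0.20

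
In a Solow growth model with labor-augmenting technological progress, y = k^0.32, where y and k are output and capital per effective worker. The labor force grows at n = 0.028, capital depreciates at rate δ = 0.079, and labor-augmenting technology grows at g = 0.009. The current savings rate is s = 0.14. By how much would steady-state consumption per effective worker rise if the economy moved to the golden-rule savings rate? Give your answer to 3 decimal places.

Δc ≈ 0.157

n + g + δ = 0.028 + 0.009 + 0.079 = 0.116.
Current steady state (s = 0.14): k* = (0.14/0.116)^(1/0.68) ≈ 1.3186, y* = 1.3186^0.32 ≈ 1.0925, c* = (1−0.14)·1.0925 ≈ 0.9396.
Setting f'(k) = n+g+δ gives 0.32·k^(0.32−1) = 0.116, hence k_gold = (0.32/0.116)^(1/0.68) ≈ 4.4471.
y_gold = 4.4471^0.32 ≈ 1.6121, c_gold = y_gold − 0.116·k_gold ≈ 1.0962.
Gain: Δc = 1.0962 − 0.9396 ≈ 0.1566.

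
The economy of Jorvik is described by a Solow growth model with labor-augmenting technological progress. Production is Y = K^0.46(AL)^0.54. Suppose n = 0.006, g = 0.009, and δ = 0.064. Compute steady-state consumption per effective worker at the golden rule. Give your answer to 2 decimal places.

Capital per effective worker breaks even when investment replaces (n + g + δ)·k; here n + g + δ = 0.079.
Setting f'(k) = n+g+δ gives 0.46·k^(0.46−1) = 0.079, hence k_gold = (0.46/0.079)^(1/0.54) ≈ 26.1161.
y_gold = 26.1161^0.46 ≈ 4.4852.
c_gold = y_gold − (n+g+δ)·k_gold = 4.4852 − 0.079·26.1161 ≈ 2.4220.

c_gold ≈ 2.42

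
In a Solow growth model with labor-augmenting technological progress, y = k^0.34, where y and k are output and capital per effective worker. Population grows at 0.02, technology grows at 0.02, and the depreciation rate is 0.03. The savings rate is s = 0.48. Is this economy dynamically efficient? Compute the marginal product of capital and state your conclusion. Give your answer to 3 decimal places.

Capital per effective worker breaks even when investment replaces (n + g + δ)·k; here n + g + δ = 0.07.
Steady-state k*: s·k^0.34 = 0.07·k gives k* = (0.48/0.07)^(1/0.66) ≈ 18.4877.
MPK = 0.34·18.4877^(-0.66) ≈ 0.0496.
MPK < n+g+δ = 0.07, so the economy is dynamically inefficient (over-saving).

dynamically inefficient; MPK ≈ 0.050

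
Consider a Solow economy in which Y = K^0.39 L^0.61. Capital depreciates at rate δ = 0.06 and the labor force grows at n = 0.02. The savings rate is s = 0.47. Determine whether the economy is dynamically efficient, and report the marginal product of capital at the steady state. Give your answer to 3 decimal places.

Break-even investment rate: n + δ = 0.02 + 0.06 = 0.08.
Steady-state k*: s·k^0.39 = 0.08·k gives k* = (0.47/0.08)^(1/0.61) ≈ 18.2250.
MPK = 0.39·18.2250^(-0.61) ≈ 0.0664.
MPK < n+δ = 0.08, so the economy is dynamically inefficient (over-saving).

dynamically inefficient; MPK ≈ 0.066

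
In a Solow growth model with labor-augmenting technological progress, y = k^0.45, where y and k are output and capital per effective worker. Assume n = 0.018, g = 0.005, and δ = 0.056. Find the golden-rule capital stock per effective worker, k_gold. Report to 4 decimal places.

n + g + δ = 0.018 + 0.005 + 0.056 = 0.079.
At the golden rule the marginal product of capital equals n+g+δ: 0.45·k^(0.45−1) = 0.079. Solving, k_gold = (0.45/0.079)^(1/0.55) ≈ 23.6479.

k_gold ≈ 23.6479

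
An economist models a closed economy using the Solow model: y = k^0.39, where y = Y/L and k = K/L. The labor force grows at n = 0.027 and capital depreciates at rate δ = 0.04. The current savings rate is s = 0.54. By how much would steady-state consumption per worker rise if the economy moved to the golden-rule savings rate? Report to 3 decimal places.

Δc ≈ 0.134

Capital per worker breaks even when investment replaces (n + δ)·k; here n + δ = 0.067.
Current steady state (s = 0.54): k* = (0.54/0.067)^(1/0.61) ≈ 30.6033, y* = 30.6033^0.39 ≈ 3.7971, c* = (1−0.54)·3.7971 ≈ 1.7467.
Golden rule sets MPK = n+δ: 0.39·k^(0.39−1) = 0.067, so k_gold = (0.39/0.067)^(1/0.61) ≈ 17.9507.
y_gold = 17.9507^0.39 ≈ 3.0838, c_gold = y_gold − 0.067·k_gold ≈ 1.8811.
Gain: Δc = 1.8811 − 1.7467 ≈ 0.1345.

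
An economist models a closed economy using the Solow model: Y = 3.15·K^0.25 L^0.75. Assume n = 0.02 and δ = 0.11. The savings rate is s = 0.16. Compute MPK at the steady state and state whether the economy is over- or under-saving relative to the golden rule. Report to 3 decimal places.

under-saving; MPK ≈ 0.203

n + δ = 0.02 + 0.11 = 0.13.
Steady-state k*: s·A·k^0.25 = 0.13·k gives k* = (0.16·3.15/0.13)^(1/0.75) ≈ 6.0905.
MPK = 0.25·3.15·6.0905^(-0.75) ≈ 0.2031.
MPK > n+δ = 0.13, so the economy is dynamically efficient (under-saving).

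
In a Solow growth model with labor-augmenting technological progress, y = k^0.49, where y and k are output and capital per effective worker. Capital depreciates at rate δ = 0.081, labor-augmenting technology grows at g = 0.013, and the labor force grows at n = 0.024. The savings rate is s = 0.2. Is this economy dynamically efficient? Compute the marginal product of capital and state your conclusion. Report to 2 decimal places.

dynamically efficient; MPK ≈ 0.29

n + g + δ = 0.024 + 0.013 + 0.081 = 0.118.
Steady-state k*: s·k^0.49 = 0.118·k gives k* = (0.2/0.118)^(1/0.51) ≈ 2.8139.
MPK = 0.49·2.8139^(-0.51) ≈ 0.2891.
MPK > n+g+δ = 0.118, so the economy is dynamically efficient (under-saving).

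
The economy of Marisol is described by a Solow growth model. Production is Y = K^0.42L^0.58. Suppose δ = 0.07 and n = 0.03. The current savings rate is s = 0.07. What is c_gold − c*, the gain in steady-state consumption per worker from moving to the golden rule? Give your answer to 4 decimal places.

The effective depreciation rate is n + δ = 0.03 + 0.07 = 0.1.
Current steady state (s = 0.07): k* = (0.07/0.1)^(1/0.58) ≈ 0.5407, y* = 0.5407^0.42 ≈ 0.7724, c* = (1−0.07)·0.7724 ≈ 0.7183.
Setting f'(k) = n+δ gives 0.42·k^(0.42−1) = 0.1, hence k_gold = (0.42/0.1)^(1/0.58) ≈ 11.8732.
y_gold = 11.8732^0.42 ≈ 2.8270, c_gold = y_gold − 0.1·k_gold ≈ 1.6396.
Gain: Δc = 1.6396 − 0.7183 ≈ 0.9213.

Δc ≈ 0.9213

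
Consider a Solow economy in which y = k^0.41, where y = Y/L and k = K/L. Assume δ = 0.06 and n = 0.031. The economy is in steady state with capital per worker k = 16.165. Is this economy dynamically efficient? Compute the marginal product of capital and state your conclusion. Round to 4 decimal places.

dynamically inefficient; MPK ≈ 0.0794

The effective depreciation rate is n + δ = 0.031 + 0.06 = 0.091.
MPK = 0.41·k^(0.41−1) = 0.41·16.165^(-0.59) ≈ 0.0794.
MPK < 0.091, so the economy is dynamically inefficient (over-saving).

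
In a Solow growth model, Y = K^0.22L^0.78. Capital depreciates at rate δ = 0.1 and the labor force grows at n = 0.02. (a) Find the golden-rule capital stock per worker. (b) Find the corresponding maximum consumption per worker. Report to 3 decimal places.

Capital per worker breaks even when investment replaces (n + δ)·k; here n + δ = 0.12.
Golden rule sets MPK = n+δ: 0.22·k^(0.22−1) = 0.12, so k_gold = (0.22/0.12)^(1/0.78) ≈ 2.1751.
y_gold = 2.1751^0.22 ≈ 1.1864; c_gold = y_gold − 0.12·k_gold ≈ 0.9254.

(a) k_gold ≈ 2.175; (b) c_gold ≈ 0.925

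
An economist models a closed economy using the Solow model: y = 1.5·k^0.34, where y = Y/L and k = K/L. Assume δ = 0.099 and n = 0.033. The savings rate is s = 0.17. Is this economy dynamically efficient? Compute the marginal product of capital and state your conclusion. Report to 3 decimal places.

Capital per worker breaks even when investment replaces (n + δ)·k; here n + δ = 0.132.
Steady-state k*: s·A·k^0.34 = 0.132·k gives k* = (0.17·1.5/0.132)^(1/0.66) ≈ 2.7120.
MPK = 0.34·1.5·2.7120^(-0.66) ≈ 0.2640.
MPK > n+δ = 0.132, so the economy is dynamically efficient (under-saving).

dynamically efficient; MPK ≈ 0.264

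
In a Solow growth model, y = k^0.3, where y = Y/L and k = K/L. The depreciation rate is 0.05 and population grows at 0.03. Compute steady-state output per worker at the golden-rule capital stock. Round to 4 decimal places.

The effective depreciation rate is n + δ = 0.03 + 0.05 = 0.08.
Setting f'(k) = n+δ gives 0.3·k^(0.3−1) = 0.08, hence k_gold = (0.3/0.08)^(1/0.7) ≈ 6.6076.
Output: y_gold = k_gold^0.3 = 6.6076^0.3 ≈ 1.7620.

y_gold ≈ 1.7620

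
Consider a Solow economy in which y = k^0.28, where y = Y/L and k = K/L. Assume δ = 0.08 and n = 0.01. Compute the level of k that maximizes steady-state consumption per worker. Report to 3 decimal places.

k_gold ≈ 4.837

n + δ = 0.01 + 0.08 = 0.09.
Golden rule sets MPK = n+δ: 0.28·k^(0.28−1) = 0.09, so k_gold = (0.28/0.09)^(1/0.72) ≈ 4.8373.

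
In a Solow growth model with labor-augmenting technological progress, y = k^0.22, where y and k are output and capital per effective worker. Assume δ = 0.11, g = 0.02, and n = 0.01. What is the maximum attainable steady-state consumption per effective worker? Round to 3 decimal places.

c_gold ≈ 0.886

Break-even investment rate: n + g + δ = 0.01 + 0.02 + 0.11 = 0.14.
Maximizing c = f(k) − (n+g+δ)·k gives f'(k) = n+g+δ, i.e. 0.22·k^(0.22−1) = 0.14, so k_gold = (0.22/0.14)^(1/0.78) ≈ 1.7851.
y_gold = 1.7851^0.22 ≈ 1.1360.
c_gold = y_gold − (n+g+δ)·k_gold = 1.1360 − 0.14·1.7851 ≈ 0.8861.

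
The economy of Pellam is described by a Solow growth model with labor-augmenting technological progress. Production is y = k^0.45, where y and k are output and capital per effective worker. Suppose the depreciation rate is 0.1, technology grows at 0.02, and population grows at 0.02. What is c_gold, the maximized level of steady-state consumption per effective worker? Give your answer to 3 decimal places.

c_gold ≈ 1.430

The effective depreciation rate is n + g + δ = 0.02 + 0.02 + 0.1 = 0.14.
Maximizing c = f(k) − (n+g+δ)·k gives f'(k) = n+g+δ, i.e. 0.45·k^(0.45−1) = 0.14, so k_gold = (0.45/0.14)^(1/0.55) ≈ 8.3555.
y_gold = 8.3555^0.45 ≈ 2.5995.
c_gold = y_gold − (n+g+δ)·k_gold = 2.5995 − 0.14·8.3555 ≈ 1.4297.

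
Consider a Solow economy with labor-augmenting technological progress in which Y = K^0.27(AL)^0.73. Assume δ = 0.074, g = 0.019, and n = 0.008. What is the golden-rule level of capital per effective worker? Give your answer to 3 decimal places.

Break-even investment rate: n + g + δ = 0.008 + 0.019 + 0.074 = 0.101.
Setting f'(k) = n+g+δ gives 0.27·k^(0.27−1) = 0.101, hence k_gold = (0.27/0.101)^(1/0.73) ≈ 3.8458.

k_gold ≈ 3.846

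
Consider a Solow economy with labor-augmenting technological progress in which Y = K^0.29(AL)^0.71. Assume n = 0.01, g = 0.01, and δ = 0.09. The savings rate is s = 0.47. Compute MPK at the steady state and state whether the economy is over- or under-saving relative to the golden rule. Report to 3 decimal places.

n + g + δ = 0.01 + 0.01 + 0.09 = 0.11.
Steady-state k*: s·k^0.29 = 0.11·k gives k* = (0.47/0.11)^(1/0.71) ≈ 7.7325.
MPK = 0.29·7.7325^(-0.71) ≈ 0.0679.
MPK < n+g+δ = 0.11, so the economy is dynamically inefficient (over-saving).

over-saving; MPK ≈ 0.068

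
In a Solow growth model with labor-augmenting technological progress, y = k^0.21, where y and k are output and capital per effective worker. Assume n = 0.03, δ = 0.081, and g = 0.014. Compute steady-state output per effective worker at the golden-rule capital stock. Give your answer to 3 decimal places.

y_gold ≈ 1.148

The effective depreciation rate is n + g + δ = 0.03 + 0.014 + 0.081 = 0.125.
Maximizing c = f(k) − (n+g+δ)·k gives f'(k) = n+g+δ, i.e. 0.21·k^(0.21−1) = 0.125, so k_gold = (0.21/0.125)^(1/0.79) ≈ 1.9284.
Output: y_gold = k_gold^0.21 = 1.9284^0.21 ≈ 1.1479.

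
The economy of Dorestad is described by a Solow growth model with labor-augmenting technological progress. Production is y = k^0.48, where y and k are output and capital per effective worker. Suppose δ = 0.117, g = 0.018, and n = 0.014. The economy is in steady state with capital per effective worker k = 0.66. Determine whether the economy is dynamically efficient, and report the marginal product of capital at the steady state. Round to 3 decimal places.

dynamically efficient; MPK ≈ 0.596

The effective depreciation rate is n + g + δ = 0.014 + 0.018 + 0.117 = 0.149.
MPK = 0.48·k^(0.48−1) = 0.48·0.66^(-0.52) ≈ 0.5958.
MPK > 0.149, so the economy is dynamically efficient (under-saving).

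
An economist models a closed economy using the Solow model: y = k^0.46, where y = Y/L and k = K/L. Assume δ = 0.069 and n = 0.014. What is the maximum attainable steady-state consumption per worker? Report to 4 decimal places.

The effective depreciation rate is n + δ = 0.014 + 0.069 = 0.083.
Golden rule sets MPK = n+δ: 0.46·k^(0.46−1) = 0.083, so k_gold = (0.46/0.083)^(1/0.54) ≈ 23.8333.
y_gold = 23.8333^0.46 ≈ 4.3004.
c_gold = y_gold − (n+δ)·k_gold = 4.3004 − 0.083·23.8333 ≈ 2.3222.

c_gold ≈ 2.3222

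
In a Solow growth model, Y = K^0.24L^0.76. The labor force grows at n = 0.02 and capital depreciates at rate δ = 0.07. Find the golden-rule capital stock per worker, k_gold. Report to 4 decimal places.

k_gold ≈ 3.6348

Capital per worker breaks even when investment replaces (n + δ)·k; here n + δ = 0.09.
Maximizing c = f(k) − (n+δ)·k gives f'(k) = n+δ, i.e. 0.24·k^(0.24−1) = 0.09, so k_gold = (0.24/0.09)^(1/0.76) ≈ 3.6348.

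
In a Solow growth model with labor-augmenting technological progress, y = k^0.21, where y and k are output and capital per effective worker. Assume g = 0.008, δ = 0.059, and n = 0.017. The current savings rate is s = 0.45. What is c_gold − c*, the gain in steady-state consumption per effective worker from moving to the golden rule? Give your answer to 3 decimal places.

Δc ≈ 0.149

The effective depreciation rate is n + g + δ = 0.017 + 0.008 + 0.059 = 0.084.
Current steady state (s = 0.45): k* = (0.45/0.084)^(1/0.79) ≈ 8.3695, y* = 8.3695^0.21 ≈ 1.5623, c* = (1−0.45)·1.5623 ≈ 0.8593.
Golden rule sets MPK = n+g+δ: 0.21·k^(0.21−1) = 0.084, so k_gold = (0.21/0.084)^(1/0.79) ≈ 3.1895.
y_gold = 3.1895^0.21 ≈ 1.2758, c_gold = y_gold − 0.084·k_gold ≈ 1.0079.
Gain: Δc = 1.0079 − 0.8593 ≈ 0.1486.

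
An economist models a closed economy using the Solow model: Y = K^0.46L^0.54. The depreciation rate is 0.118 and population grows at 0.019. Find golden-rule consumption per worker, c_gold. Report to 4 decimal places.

The effective depreciation rate is n + δ = 0.019 + 0.118 = 0.137.
Setting f'(k) = n+δ gives 0.46·k^(0.46−1) = 0.137, hence k_gold = (0.46/0.137)^(1/0.54) ≈ 9.4220.
y_gold = 9.4220^0.46 ≈ 2.8061.
c_gold = y_gold − (n+δ)·k_gold = 2.8061 − 0.137·9.4220 ≈ 1.5153.

c_gold ≈ 1.5153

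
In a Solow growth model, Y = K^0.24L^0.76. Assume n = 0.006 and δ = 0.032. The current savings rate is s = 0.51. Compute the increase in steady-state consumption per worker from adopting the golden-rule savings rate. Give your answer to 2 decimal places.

Break-even investment rate: n + δ = 0.006 + 0.032 = 0.038.
Current steady state (s = 0.51): k* = (0.51/0.038)^(1/0.76) ≈ 30.4740, y* = 30.4740^0.24 ≈ 2.2706, c* = (1−0.51)·2.2706 ≈ 1.1126.
Maximizing c = f(k) − (n+δ)·k gives f'(k) = n+δ, i.e. 0.24·k^(0.24−1) = 0.038, so k_gold = (0.24/0.038)^(1/0.76) ≈ 11.3030.
y_gold = 11.3030^0.24 ≈ 1.7896, c_gold = y_gold − 0.038·k_gold ≈ 1.3601.
Gain: Δc = 1.3601 − 1.1126 ≈ 0.2475.

Δc ≈ 0.25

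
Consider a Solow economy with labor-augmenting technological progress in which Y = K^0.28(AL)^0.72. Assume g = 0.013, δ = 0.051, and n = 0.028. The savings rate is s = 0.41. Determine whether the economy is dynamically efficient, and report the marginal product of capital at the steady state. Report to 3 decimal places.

dynamically inefficient; MPK ≈ 0.063

Break-even investment rate: n + g + δ = 0.028 + 0.013 + 0.051 = 0.092.
Steady-state k*: s·k^0.28 = 0.092·k gives k* = (0.41/0.092)^(1/0.72) ≈ 7.9686.
MPK = 0.28·7.9686^(-0.72) ≈ 0.0628.
MPK < n+g+δ = 0.092, so the economy is dynamically inefficient (over-saving).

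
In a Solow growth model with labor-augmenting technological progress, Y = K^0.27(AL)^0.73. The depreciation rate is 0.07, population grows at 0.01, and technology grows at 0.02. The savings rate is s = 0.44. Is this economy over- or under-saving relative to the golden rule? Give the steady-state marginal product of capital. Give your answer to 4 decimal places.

Capital per effective worker breaks even when investment replaces (n + g + δ)·k; here n + g + δ = 0.1.
Steady-state k*: s·k^0.27 = 0.1·k gives k* = (0.44/0.1)^(1/0.73) ≈ 7.6110.
MPK = 0.27·7.6110^(-0.73) ≈ 0.0614.
MPK < n+g+δ = 0.1, so the economy is dynamically inefficient (over-saving).

over-saving; MPK ≈ 0.0614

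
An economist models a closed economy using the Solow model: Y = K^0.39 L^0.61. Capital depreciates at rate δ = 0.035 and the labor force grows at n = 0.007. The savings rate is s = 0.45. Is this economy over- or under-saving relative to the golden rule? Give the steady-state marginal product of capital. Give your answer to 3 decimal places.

over-saving; MPK ≈ 0.036

Capital per worker breaks even when investment replaces (n + δ)·k; here n + δ = 0.042.
Steady-state k*: s·k^0.39 = 0.042·k gives k* = (0.45/0.042)^(1/0.61) ≈ 48.8050.
MPK = 0.39·48.8050^(-0.61) ≈ 0.0364.
MPK < n+δ = 0.042, so the economy is dynamically inefficient (over-saving).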